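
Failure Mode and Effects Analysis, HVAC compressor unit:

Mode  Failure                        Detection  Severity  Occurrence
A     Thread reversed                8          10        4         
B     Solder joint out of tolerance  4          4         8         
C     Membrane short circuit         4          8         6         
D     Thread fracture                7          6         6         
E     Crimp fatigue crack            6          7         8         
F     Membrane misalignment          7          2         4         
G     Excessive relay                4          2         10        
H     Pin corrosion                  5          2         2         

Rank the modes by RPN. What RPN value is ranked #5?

128

RPN = Severity × Occurrence × Detection:
  A: 10 × 4 × 8 = 320
  B: 4 × 8 × 4 = 128
  C: 8 × 6 × 4 = 192
  D: 6 × 6 × 7 = 252
  E: 7 × 8 × 6 = 336
  F: 2 × 4 × 7 = 56
  G: 2 × 10 × 4 = 80
  H: 2 × 2 × 5 = 20
Sorted descending: 336, 320, 252, 192, 128, 80, 56, 20.
The fifth-highest RPN is 128 (B).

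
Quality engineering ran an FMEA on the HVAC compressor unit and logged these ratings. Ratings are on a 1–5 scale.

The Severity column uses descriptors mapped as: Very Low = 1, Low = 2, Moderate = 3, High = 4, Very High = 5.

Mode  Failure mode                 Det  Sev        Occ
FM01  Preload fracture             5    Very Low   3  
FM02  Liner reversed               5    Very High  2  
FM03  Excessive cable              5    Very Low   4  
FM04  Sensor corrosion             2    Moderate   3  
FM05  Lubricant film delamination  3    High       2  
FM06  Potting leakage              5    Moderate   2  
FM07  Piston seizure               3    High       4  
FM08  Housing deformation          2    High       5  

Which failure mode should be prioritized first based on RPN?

FM02

RPN = Severity × Occurrence × Detection:
  FM01: 1 × 3 × 5 = 15
  FM02: 5 × 2 × 5 = 50
  FM03: 1 × 4 × 5 = 20
  FM04: 3 × 3 × 2 = 18
  FM05: 4 × 2 × 3 = 24
  FM06: 3 × 2 × 5 = 30
  FM07: 4 × 4 × 3 = 48
  FM08: 4 × 5 × 2 = 40
Highest RPN is 50 → FM02.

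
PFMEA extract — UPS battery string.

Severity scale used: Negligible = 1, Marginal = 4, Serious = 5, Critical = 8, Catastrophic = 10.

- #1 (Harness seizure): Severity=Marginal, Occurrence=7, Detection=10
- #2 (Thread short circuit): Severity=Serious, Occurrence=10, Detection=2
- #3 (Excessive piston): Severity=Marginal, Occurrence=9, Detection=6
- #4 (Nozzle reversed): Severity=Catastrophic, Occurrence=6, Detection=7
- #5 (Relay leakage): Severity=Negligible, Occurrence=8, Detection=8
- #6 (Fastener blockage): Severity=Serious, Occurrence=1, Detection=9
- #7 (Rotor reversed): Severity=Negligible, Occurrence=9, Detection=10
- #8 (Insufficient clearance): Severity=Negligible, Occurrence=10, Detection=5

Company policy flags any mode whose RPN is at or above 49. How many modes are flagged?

7

RPN = Severity × Occurrence × Detection:
  #1: 4 × 7 × 10 = 280
  #2: 5 × 10 × 2 = 100
  #3: 4 × 9 × 6 = 216
  #4: 10 × 6 × 7 = 420
  #5: 1 × 8 × 8 = 64
  #6: 5 × 1 × 9 = 45
  #7: 1 × 9 × 10 = 90
  #8: 1 × 10 × 5 = 50
Modes with RPN ≥ 49: #1 (280), #2 (100), #3 (216), #4 (420), #5 (64), #7 (90), #8 (50) → 7.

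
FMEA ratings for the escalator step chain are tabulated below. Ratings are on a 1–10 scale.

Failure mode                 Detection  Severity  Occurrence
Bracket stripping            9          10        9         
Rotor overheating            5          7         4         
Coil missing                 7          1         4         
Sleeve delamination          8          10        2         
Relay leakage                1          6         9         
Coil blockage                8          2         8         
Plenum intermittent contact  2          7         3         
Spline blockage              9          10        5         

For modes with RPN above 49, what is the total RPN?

1742

RPN = Severity × Occurrence × Detection:
  Bracket stripping: 10 × 9 × 9 = 810
  Rotor overheating: 7 × 4 × 5 = 140
  Coil missing: 1 × 4 × 7 = 28
  Sleeve delamination: 10 × 2 × 8 = 160
  Relay leakage: 6 × 9 × 1 = 54
  Coil blockage: 2 × 8 × 8 = 128
  Plenum intermittent contact: 7 × 3 × 2 = 42
  Spline blockage: 10 × 5 × 9 = 450
RPN > 49: Bracket stripping (810), Rotor overheating (140), Sleeve delamination (160), Relay leakage (54), Coil blockage (128), Spline blockage (450).
Sum: 810 + 140 + 160 + 54 + 128 + 450 = 1742.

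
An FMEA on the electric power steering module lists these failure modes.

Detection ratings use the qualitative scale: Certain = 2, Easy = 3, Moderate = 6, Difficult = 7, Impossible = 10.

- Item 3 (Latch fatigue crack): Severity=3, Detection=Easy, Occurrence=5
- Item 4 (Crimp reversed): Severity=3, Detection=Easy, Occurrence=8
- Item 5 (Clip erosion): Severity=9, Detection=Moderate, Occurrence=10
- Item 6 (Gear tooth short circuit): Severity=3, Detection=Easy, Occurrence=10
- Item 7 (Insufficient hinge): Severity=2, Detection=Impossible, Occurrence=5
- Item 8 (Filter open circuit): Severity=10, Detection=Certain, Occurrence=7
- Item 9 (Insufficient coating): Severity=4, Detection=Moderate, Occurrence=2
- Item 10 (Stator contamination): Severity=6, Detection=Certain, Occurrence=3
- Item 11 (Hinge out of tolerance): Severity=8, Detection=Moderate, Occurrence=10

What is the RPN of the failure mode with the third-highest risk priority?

140

RPN = Severity × Occurrence × Detection:
  Item 3: 3 × 5 × 3 = 45
  Item 4: 3 × 8 × 3 = 72
  Item 5: 9 × 10 × 6 = 540
  Item 6: 3 × 10 × 3 = 90
  Item 7: 2 × 5 × 10 = 100
  Item 8: 10 × 7 × 2 = 140
  Item 9: 4 × 2 × 6 = 48
  Item 10: 6 × 3 × 2 = 36
  Item 11: 8 × 10 × 6 = 480
Sorted descending: 540, 480, 140, 100, 90, 72, 48, 45, 36.
The third-highest RPN is 140 (Item 8).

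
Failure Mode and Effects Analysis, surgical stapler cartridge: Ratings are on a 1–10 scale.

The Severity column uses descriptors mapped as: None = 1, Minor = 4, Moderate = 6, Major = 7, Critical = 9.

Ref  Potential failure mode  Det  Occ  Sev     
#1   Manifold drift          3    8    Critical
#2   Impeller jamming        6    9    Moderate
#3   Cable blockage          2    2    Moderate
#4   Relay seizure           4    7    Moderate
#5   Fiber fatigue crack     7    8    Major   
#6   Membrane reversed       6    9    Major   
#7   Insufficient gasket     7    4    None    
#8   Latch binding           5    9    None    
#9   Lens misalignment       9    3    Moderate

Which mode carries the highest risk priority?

#5

RPN = Severity × Occurrence × Detection:
  #1: 9 × 8 × 3 = 216
  #2: 6 × 9 × 6 = 324
  #3: 6 × 2 × 2 = 24
  #4: 6 × 7 × 4 = 168
  #5: 7 × 8 × 7 = 392
  #6: 7 × 9 × 6 = 378
  #7: 1 × 4 × 7 = 28
  #8: 1 × 9 × 5 = 45
  #9: 6 × 3 × 9 = 162
Highest RPN is 392 → #5.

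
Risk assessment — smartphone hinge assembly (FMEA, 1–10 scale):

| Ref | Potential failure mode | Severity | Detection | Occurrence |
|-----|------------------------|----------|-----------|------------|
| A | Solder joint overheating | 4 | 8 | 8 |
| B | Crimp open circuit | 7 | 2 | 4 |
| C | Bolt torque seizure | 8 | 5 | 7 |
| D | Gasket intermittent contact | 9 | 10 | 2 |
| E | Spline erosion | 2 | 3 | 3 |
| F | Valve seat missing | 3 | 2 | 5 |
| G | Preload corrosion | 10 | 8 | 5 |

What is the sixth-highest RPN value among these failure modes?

30

RPN = Severity × Occurrence × Detection:
  A: 4 × 8 × 8 = 256
  B: 7 × 4 × 2 = 56
  C: 8 × 7 × 5 = 280
  D: 9 × 2 × 10 = 180
  E: 2 × 3 × 3 = 18
  F: 3 × 5 × 2 = 30
  G: 10 × 5 × 8 = 400
Sorted descending: 400, 280, 256, 180, 56, 30, 18.
The sixth-highest RPN is 30 (F).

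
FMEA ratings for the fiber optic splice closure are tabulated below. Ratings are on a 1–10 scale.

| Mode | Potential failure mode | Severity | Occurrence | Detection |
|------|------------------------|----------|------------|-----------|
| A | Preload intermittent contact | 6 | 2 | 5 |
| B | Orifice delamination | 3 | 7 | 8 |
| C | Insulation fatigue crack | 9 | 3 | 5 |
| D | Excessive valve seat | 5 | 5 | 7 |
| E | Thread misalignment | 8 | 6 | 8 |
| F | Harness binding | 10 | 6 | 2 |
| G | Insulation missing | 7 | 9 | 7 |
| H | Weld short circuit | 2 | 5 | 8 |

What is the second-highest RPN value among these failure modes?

384

RPN = Severity × Occurrence × Detection:
  A: 6 × 2 × 5 = 60
  B: 3 × 7 × 8 = 168
  C: 9 × 3 × 5 = 135
  D: 5 × 5 × 7 = 175
  E: 8 × 6 × 8 = 384
  F: 10 × 6 × 2 = 120
  G: 7 × 9 × 7 = 441
  H: 2 × 5 × 8 = 80
Sorted descending: 441, 384, 175, 168, 135, 120, 80, 60.
The second-highest RPN is 384 (E).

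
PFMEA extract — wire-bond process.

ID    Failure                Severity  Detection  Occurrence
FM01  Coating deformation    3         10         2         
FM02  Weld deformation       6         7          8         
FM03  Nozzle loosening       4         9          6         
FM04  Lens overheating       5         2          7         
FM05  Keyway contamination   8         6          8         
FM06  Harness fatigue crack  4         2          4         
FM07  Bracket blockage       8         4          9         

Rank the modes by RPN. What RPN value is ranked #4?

RPN = Severity × Occurrence × Detection:
  FM01: 3 × 2 × 10 = 60
  FM02: 6 × 8 × 7 = 336
  FM03: 4 × 6 × 9 = 216
  FM04: 5 × 7 × 2 = 70
  FM05: 8 × 8 × 6 = 384
  FM06: 4 × 4 × 2 = 32
  FM07: 8 × 9 × 4 = 288
Sorted descending: 384, 336, 288, 216, 70, 60, 32.
The fourth-highest RPN is 216 (FM03).

216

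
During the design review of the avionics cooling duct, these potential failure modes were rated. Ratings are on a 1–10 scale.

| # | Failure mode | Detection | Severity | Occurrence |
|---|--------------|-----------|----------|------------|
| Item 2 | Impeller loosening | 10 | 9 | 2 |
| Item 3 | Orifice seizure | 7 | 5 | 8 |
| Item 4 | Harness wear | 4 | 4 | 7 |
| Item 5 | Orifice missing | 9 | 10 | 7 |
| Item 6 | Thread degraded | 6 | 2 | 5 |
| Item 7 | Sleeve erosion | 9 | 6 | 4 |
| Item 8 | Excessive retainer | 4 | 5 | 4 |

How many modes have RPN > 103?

RPN = Severity × Occurrence × Detection:
  Item 2: 9 × 2 × 10 = 180
  Item 3: 5 × 8 × 7 = 280
  Item 4: 4 × 7 × 4 = 112
  Item 5: 10 × 7 × 9 = 630
  Item 6: 2 × 5 × 6 = 60
  Item 7: 6 × 4 × 9 = 216
  Item 8: 5 × 4 × 4 = 80
Modes with RPN > 103: Item 2 (180), Item 3 (280), Item 4 (112), Item 5 (630), Item 7 (216) → 5.

5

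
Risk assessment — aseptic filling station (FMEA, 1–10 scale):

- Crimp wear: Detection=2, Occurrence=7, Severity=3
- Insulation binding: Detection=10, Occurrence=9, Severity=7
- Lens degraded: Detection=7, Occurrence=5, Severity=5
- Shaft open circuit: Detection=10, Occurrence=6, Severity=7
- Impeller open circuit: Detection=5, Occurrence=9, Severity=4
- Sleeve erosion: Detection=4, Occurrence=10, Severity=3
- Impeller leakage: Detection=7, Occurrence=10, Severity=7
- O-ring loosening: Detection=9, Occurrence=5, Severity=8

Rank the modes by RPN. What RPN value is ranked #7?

120

RPN = Severity × Occurrence × Detection:
  Crimp wear: 3 × 7 × 2 = 42
  Insulation binding: 7 × 9 × 10 = 630
  Lens degraded: 5 × 5 × 7 = 175
  Shaft open circuit: 7 × 6 × 10 = 420
  Impeller open circuit: 4 × 9 × 5 = 180
  Sleeve erosion: 3 × 10 × 4 = 120
  Impeller leakage: 7 × 10 × 7 = 490
  O-ring loosening: 8 × 5 × 9 = 360
Sorted descending: 630, 490, 420, 360, 180, 175, 120, 42.
The seventh-highest RPN is 120 (Sleeve erosion).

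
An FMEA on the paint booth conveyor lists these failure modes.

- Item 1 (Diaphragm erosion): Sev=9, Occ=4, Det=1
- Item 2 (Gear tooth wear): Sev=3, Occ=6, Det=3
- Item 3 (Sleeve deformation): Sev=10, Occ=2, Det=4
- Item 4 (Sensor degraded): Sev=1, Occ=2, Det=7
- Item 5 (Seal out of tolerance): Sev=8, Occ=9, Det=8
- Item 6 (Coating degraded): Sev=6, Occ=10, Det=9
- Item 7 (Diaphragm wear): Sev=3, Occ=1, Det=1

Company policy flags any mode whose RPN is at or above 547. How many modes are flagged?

RPN = Severity × Occurrence × Detection:
  Item 1: 9 × 4 × 1 = 36
  Item 2: 3 × 6 × 3 = 54
  Item 3: 10 × 2 × 4 = 80
  Item 4: 1 × 2 × 7 = 14
  Item 5: 8 × 9 × 8 = 576
  Item 6: 6 × 10 × 9 = 540
  Item 7: 3 × 1 × 1 = 3
Modes with RPN ≥ 547: Item 5 (576) → 1.

1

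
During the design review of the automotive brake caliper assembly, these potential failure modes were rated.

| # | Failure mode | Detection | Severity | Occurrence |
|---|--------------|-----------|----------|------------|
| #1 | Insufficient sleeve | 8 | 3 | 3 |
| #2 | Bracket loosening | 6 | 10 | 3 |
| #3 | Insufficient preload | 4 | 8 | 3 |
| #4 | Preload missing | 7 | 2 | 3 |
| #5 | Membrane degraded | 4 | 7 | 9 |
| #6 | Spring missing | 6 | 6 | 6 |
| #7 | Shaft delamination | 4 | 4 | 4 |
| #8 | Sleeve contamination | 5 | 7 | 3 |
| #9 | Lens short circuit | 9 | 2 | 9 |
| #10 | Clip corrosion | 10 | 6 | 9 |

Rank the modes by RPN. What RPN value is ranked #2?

RPN = Severity × Occurrence × Detection:
  #1: 3 × 3 × 8 = 72
  #2: 10 × 3 × 6 = 180
  #3: 8 × 3 × 4 = 96
  #4: 2 × 3 × 7 = 42
  #5: 7 × 9 × 4 = 252
  #6: 6 × 6 × 6 = 216
  #7: 4 × 4 × 4 = 64
  #8: 7 × 3 × 5 = 105
  #9: 2 × 9 × 9 = 162
  #10: 6 × 9 × 10 = 540
Sorted descending: 540, 252, 216, 180, 162, 105, 96, 72, 64, 42.
The second-highest RPN is 252 (#5).

252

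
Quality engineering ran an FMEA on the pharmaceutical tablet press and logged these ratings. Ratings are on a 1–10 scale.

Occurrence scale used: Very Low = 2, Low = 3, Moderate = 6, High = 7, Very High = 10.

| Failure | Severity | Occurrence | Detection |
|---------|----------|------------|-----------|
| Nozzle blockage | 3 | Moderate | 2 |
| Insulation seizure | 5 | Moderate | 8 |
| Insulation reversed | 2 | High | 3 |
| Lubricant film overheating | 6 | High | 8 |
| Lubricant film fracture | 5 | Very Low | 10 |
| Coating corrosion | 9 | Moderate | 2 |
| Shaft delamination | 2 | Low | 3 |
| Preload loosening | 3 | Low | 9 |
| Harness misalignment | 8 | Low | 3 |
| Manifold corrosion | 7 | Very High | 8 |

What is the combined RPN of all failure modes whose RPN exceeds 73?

1425

RPN = Severity × Occurrence × Detection:
  Nozzle blockage: 3 × 6 × 2 = 36
  Insulation seizure: 5 × 6 × 8 = 240
  Insulation reversed: 2 × 7 × 3 = 42
  Lubricant film overheating: 6 × 7 × 8 = 336
  Lubricant film fracture: 5 × 2 × 10 = 100
  Coating corrosion: 9 × 6 × 2 = 108
  Shaft delamination: 2 × 3 × 3 = 18
  Preload loosening: 3 × 3 × 9 = 81
  Harness misalignment: 8 × 3 × 3 = 72
  Manifold corrosion: 7 × 10 × 8 = 560
RPN > 73: Insulation seizure (240), Lubricant film overheating (336), Lubricant film fracture (100), Coating corrosion (108), Preload loosening (81), Manifold corrosion (560).
Sum: 240 + 336 + 100 + 108 + 81 + 560 = 1425.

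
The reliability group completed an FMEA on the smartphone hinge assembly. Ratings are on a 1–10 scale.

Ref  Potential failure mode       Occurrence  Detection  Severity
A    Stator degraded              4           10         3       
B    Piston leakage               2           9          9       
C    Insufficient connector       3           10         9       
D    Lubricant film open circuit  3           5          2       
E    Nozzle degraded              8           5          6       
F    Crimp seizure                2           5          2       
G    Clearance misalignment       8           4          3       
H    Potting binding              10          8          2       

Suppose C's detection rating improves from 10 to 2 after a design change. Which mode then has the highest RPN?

E

RPN = Severity × Occurrence × Detection:
  A: 3 × 4 × 10 = 120
  B: 9 × 2 × 9 = 162
  C: 9 × 3 × 10 = 270
  D: 2 × 3 × 5 = 30
  E: 6 × 8 × 5 = 240
  F: 2 × 2 × 5 = 20
  G: 3 × 8 × 4 = 96
  H: 2 × 10 × 8 = 160
After action: C → 9 × 3 × 2 = 54.
Revised RPNs: E=240, B=162, H=160, A=120, G=96, C=54, D=30, F=20.
Highest is now E (240).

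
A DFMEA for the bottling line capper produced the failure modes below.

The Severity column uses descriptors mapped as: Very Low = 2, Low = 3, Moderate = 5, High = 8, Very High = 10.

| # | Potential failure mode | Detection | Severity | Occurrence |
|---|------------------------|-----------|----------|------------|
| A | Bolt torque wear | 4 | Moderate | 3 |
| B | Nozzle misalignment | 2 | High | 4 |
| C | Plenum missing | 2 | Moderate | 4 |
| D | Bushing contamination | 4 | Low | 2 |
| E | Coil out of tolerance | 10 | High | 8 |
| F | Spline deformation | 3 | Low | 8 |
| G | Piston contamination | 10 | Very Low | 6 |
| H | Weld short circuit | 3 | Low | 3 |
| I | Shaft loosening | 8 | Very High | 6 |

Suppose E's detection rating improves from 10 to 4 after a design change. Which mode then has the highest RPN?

RPN = Severity × Occurrence × Detection:
  A: 5 × 3 × 4 = 60
  B: 8 × 4 × 2 = 64
  C: 5 × 4 × 2 = 40
  D: 3 × 2 × 4 = 24
  E: 8 × 8 × 10 = 640
  F: 3 × 8 × 3 = 72
  G: 2 × 6 × 10 = 120
  H: 3 × 3 × 3 = 27
  I: 10 × 6 × 8 = 480
After action: E → 8 × 8 × 4 = 256.
Revised RPNs: I=480, E=256, G=120, F=72, B=64, A=60, C=40, H=27, D=24.
Highest is now I (480).

I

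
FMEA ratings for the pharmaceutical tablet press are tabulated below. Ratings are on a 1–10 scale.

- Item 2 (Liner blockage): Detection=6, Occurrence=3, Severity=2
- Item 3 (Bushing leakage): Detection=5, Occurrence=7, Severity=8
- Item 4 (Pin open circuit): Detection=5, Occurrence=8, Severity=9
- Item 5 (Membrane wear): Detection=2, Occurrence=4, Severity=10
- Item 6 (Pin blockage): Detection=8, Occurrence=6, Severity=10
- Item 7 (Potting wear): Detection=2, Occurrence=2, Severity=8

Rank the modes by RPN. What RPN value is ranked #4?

80

RPN = Severity × Occurrence × Detection:
  Item 2: 2 × 3 × 6 = 36
  Item 3: 8 × 7 × 5 = 280
  Item 4: 9 × 8 × 5 = 360
  Item 5: 10 × 4 × 2 = 80
  Item 6: 10 × 6 × 8 = 480
  Item 7: 8 × 2 × 2 = 32
Sorted descending: 480, 360, 280, 80, 36, 32.
The fourth-highest RPN is 80 (Item 5).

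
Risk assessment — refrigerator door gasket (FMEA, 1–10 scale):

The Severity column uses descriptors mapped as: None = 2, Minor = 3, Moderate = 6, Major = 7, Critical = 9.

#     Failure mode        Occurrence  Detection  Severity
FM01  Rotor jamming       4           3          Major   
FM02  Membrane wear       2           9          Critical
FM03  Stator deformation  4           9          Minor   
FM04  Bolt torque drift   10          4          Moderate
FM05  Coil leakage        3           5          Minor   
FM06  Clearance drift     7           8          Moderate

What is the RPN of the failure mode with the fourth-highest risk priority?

RPN = Severity × Occurrence × Detection:
  FM01: 7 × 4 × 3 = 84
  FM02: 9 × 2 × 9 = 162
  FM03: 3 × 4 × 9 = 108
  FM04: 6 × 10 × 4 = 240
  FM05: 3 × 3 × 5 = 45
  FM06: 6 × 7 × 8 = 336
Sorted descending: 336, 240, 162, 108, 84, 45.
The fourth-highest RPN is 108 (FM03).

108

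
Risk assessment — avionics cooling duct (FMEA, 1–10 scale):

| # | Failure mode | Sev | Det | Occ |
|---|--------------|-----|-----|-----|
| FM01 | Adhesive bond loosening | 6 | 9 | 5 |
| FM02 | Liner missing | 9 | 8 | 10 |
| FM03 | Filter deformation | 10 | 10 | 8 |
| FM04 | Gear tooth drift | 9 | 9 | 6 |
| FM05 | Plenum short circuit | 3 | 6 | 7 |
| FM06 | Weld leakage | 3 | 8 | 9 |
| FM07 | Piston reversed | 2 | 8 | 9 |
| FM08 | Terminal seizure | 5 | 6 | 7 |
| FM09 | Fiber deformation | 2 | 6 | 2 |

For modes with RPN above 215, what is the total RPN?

2492

RPN = Severity × Occurrence × Detection:
  FM01: 6 × 5 × 9 = 270
  FM02: 9 × 10 × 8 = 720
  FM03: 10 × 8 × 10 = 800
  FM04: 9 × 6 × 9 = 486
  FM05: 3 × 7 × 6 = 126
  FM06: 3 × 9 × 8 = 216
  FM07: 2 × 9 × 8 = 144
  FM08: 5 × 7 × 6 = 210
  FM09: 2 × 2 × 6 = 24
RPN > 215: FM01 (270), FM02 (720), FM03 (800), FM04 (486), FM06 (216).
Sum: 270 + 720 + 800 + 486 + 216 = 2492.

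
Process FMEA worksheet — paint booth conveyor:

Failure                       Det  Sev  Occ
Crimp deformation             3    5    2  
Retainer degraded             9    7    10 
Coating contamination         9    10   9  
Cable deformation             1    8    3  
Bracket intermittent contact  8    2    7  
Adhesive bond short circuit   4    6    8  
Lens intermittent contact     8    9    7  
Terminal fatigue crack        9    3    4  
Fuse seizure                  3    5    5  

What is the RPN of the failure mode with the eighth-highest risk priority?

30

RPN = Severity × Occurrence × Detection:
  Crimp deformation: 5 × 2 × 3 = 30
  Retainer degraded: 7 × 10 × 9 = 630
  Coating contamination: 10 × 9 × 9 = 810
  Cable deformation: 8 × 3 × 1 = 24
  Bracket intermittent contact: 2 × 7 × 8 = 112
  Adhesive bond short circuit: 6 × 8 × 4 = 192
  Lens intermittent contact: 9 × 7 × 8 = 504
  Terminal fatigue crack: 3 × 4 × 9 = 108
  Fuse seizure: 5 × 5 × 3 = 75
Sorted descending: 810, 630, 504, 192, 112, 108, 75, 30, 24.
The eighth-highest RPN is 30 (Crimp deformation).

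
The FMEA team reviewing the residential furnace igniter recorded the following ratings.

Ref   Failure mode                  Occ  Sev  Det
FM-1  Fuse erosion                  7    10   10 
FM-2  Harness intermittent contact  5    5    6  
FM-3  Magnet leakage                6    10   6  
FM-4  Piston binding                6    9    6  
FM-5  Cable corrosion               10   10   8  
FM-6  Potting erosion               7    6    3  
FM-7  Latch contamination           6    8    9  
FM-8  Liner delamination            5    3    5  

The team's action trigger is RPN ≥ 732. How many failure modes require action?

RPN = Severity × Occurrence × Detection:
  FM-1: 10 × 7 × 10 = 700
  FM-2: 5 × 5 × 6 = 150
  FM-3: 10 × 6 × 6 = 360
  FM-4: 9 × 6 × 6 = 324
  FM-5: 10 × 10 × 8 = 800
  FM-6: 6 × 7 × 3 = 126
  FM-7: 8 × 6 × 9 = 432
  FM-8: 3 × 5 × 5 = 75
Modes with RPN ≥ 732: FM-5 (800) → 1.

1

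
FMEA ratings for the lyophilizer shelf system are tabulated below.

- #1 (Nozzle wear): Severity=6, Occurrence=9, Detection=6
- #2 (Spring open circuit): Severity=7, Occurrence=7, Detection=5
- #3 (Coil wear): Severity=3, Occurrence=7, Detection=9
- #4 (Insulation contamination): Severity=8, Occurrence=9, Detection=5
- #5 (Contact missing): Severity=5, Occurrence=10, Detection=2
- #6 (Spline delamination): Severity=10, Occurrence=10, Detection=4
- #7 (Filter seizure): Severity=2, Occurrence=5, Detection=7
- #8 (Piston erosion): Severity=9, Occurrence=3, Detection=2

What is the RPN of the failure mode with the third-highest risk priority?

324

RPN = Severity × Occurrence × Detection:
  #1: 6 × 9 × 6 = 324
  #2: 7 × 7 × 5 = 245
  #3: 3 × 7 × 9 = 189
  #4: 8 × 9 × 5 = 360
  #5: 5 × 10 × 2 = 100
  #6: 10 × 10 × 4 = 400
  #7: 2 × 5 × 7 = 70
  #8: 9 × 3 × 2 = 54
Sorted descending: 400, 360, 324, 245, 189, 100, 70, 54.
The third-highest RPN is 324 (#1).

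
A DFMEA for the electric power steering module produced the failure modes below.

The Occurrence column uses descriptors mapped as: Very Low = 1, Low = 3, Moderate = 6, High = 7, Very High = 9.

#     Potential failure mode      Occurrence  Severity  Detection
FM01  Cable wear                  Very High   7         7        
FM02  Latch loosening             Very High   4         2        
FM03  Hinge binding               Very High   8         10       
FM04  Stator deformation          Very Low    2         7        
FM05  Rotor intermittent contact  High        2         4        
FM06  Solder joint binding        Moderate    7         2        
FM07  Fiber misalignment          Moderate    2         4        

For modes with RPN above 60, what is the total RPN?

1317

RPN = Severity × Occurrence × Detection:
  FM01: 7 × 9 × 7 = 441
  FM02: 4 × 9 × 2 = 72
  FM03: 8 × 9 × 10 = 720
  FM04: 2 × 1 × 7 = 14
  FM05: 2 × 7 × 4 = 56
  FM06: 7 × 6 × 2 = 84
  FM07: 2 × 6 × 4 = 48
RPN > 60: FM01 (441), FM02 (72), FM03 (720), FM06 (84).
Sum: 441 + 72 + 720 + 84 = 1317.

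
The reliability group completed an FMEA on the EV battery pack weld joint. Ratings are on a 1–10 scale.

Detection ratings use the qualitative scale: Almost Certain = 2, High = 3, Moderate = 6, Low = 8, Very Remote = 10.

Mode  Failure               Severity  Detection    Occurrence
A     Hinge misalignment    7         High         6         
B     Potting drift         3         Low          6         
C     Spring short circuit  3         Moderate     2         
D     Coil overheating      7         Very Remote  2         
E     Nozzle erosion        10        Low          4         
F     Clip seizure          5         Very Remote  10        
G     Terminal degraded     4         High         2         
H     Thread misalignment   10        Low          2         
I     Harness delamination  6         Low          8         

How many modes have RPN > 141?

5

RPN = Severity × Occurrence × Detection:
  A: 7 × 6 × 3 = 126
  B: 3 × 6 × 8 = 144
  C: 3 × 2 × 6 = 36
  D: 7 × 2 × 10 = 140
  E: 10 × 4 × 8 = 320
  F: 5 × 10 × 10 = 500
  G: 4 × 2 × 3 = 24
  H: 10 × 2 × 8 = 160
  I: 6 × 8 × 8 = 384
Modes with RPN > 141: B (144), E (320), F (500), H (160), I (384) → 5.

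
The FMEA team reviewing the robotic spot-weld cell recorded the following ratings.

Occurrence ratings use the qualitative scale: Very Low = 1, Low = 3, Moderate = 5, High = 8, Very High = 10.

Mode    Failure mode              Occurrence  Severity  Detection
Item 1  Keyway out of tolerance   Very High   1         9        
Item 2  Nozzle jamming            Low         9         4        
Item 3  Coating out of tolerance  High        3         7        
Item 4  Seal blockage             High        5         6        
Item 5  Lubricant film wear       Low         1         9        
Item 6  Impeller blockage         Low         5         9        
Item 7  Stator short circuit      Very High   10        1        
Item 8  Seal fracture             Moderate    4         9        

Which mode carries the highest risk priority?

RPN = Severity × Occurrence × Detection:
  Item 1: 1 × 10 × 9 = 90
  Item 2: 9 × 3 × 4 = 108
  Item 3: 3 × 8 × 7 = 168
  Item 4: 5 × 8 × 6 = 240
  Item 5: 1 × 3 × 9 = 27
  Item 6: 5 × 3 × 9 = 135
  Item 7: 10 × 10 × 1 = 100
  Item 8: 4 × 5 × 9 = 180
Highest RPN is 240 → Item 4.

Item 4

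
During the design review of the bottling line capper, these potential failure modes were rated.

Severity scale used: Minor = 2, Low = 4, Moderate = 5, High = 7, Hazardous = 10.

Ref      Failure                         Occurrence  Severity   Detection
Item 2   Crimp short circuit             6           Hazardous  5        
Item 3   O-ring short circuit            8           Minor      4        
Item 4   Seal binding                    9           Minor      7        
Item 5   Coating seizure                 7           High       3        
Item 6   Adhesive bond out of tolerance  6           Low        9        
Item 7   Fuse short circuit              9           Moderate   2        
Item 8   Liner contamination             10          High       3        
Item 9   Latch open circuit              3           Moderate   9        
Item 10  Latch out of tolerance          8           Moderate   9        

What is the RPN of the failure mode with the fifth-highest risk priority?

147

RPN = Severity × Occurrence × Detection:
  Item 2: 10 × 6 × 5 = 300
  Item 3: 2 × 8 × 4 = 64
  Item 4: 2 × 9 × 7 = 126
  Item 5: 7 × 7 × 3 = 147
  Item 6: 4 × 6 × 9 = 216
  Item 7: 5 × 9 × 2 = 90
  Item 8: 7 × 10 × 3 = 210
  Item 9: 5 × 3 × 9 = 135
  Item 10: 5 × 8 × 9 = 360
Sorted descending: 360, 300, 216, 210, 147, 135, 126, 90, 64.
The fifth-highest RPN is 147 (Item 5).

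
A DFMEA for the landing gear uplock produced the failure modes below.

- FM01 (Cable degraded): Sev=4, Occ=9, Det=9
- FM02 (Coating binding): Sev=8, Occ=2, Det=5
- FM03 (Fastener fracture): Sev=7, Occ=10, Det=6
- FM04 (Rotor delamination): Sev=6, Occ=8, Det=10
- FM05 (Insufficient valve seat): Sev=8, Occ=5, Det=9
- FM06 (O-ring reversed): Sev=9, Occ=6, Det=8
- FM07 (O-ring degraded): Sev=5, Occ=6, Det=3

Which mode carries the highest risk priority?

RPN = Severity × Occurrence × Detection:
  FM01: 4 × 9 × 9 = 324
  FM02: 8 × 2 × 5 = 80
  FM03: 7 × 10 × 6 = 420
  FM04: 6 × 8 × 10 = 480
  FM05: 8 × 5 × 9 = 360
  FM06: 9 × 6 × 8 = 432
  FM07: 5 × 6 × 3 = 90
Highest RPN is 480 → FM04.

FM04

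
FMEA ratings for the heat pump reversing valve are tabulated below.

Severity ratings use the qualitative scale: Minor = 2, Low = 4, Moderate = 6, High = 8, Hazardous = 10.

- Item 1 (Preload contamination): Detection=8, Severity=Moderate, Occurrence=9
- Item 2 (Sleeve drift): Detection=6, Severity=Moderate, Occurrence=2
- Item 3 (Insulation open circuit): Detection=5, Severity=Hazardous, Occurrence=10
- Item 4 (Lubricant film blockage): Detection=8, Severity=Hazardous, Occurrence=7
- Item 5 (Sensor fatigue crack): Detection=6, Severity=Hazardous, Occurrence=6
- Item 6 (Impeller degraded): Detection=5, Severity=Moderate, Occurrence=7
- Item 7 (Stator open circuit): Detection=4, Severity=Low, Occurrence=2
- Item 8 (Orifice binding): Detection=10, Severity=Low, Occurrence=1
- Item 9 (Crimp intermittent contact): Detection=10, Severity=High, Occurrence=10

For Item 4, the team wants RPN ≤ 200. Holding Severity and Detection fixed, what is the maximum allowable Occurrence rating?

2

Item 4: S=10, O=7, D=8 → current RPN = 560.
Fixed product = 80. Need 80 × O ≤ 200, so O ≤ 200/80 = 2.50.
Maximum integer Occurrence rating = 2 (gives RPN 160; O=3 would give 240 > 200).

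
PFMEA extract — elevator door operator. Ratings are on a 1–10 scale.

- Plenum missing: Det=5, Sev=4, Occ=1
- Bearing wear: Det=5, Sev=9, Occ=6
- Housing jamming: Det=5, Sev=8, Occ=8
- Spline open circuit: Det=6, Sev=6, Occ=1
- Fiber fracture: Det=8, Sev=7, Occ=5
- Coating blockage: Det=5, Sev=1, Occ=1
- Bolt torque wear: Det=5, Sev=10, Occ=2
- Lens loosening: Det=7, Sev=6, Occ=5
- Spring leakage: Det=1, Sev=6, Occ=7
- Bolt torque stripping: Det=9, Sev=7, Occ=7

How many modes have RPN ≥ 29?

8

RPN = Severity × Occurrence × Detection:
  Plenum missing: 4 × 1 × 5 = 20
  Bearing wear: 9 × 6 × 5 = 270
  Housing jamming: 8 × 8 × 5 = 320
  Spline open circuit: 6 × 1 × 6 = 36
  Fiber fracture: 7 × 5 × 8 = 280
  Coating blockage: 1 × 1 × 5 = 5
  Bolt torque wear: 10 × 2 × 5 = 100
  Lens loosening: 6 × 5 × 7 = 210
  Spring leakage: 6 × 7 × 1 = 42
  Bolt torque stripping: 7 × 7 × 9 = 441
Modes with RPN ≥ 29: Bearing wear (270), Housing jamming (320), Spline open circuit (36), Fiber fracture (280), Bolt torque wear (100), Lens loosening (210), Spring leakage (42), Bolt torque stripping (441) → 8.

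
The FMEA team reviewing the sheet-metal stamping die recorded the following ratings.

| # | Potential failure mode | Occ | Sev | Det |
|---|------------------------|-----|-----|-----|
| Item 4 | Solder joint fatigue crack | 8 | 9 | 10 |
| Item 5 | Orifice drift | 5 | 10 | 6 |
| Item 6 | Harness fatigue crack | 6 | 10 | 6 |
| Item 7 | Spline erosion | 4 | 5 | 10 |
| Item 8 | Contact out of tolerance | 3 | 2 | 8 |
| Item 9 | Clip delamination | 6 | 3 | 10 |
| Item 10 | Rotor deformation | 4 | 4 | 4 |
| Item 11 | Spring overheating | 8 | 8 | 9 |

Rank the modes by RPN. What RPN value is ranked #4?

300

RPN = Severity × Occurrence × Detection:
  Item 4: 9 × 8 × 10 = 720
  Item 5: 10 × 5 × 6 = 300
  Item 6: 10 × 6 × 6 = 360
  Item 7: 5 × 4 × 10 = 200
  Item 8: 2 × 3 × 8 = 48
  Item 9: 3 × 6 × 10 = 180
  Item 10: 4 × 4 × 4 = 64
  Item 11: 8 × 8 × 9 = 576
Sorted descending: 720, 576, 360, 300, 200, 180, 64, 48.
The fourth-highest RPN is 300 (Item 5).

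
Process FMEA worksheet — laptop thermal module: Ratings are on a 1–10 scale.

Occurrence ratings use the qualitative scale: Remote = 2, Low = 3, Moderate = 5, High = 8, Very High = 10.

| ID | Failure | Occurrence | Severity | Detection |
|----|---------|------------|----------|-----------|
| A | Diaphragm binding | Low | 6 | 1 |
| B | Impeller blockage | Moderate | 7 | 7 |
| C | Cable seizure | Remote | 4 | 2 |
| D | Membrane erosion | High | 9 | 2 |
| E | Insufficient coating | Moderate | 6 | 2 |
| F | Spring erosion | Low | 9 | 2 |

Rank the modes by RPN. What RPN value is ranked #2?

RPN = Severity × Occurrence × Detection:
  A: 6 × 3 × 1 = 18
  B: 7 × 5 × 7 = 245
  C: 4 × 2 × 2 = 16
  D: 9 × 8 × 2 = 144
  E: 6 × 5 × 2 = 60
  F: 9 × 3 × 2 = 54
Sorted descending: 245, 144, 60, 54, 18, 16.
The second-highest RPN is 144 (D).

144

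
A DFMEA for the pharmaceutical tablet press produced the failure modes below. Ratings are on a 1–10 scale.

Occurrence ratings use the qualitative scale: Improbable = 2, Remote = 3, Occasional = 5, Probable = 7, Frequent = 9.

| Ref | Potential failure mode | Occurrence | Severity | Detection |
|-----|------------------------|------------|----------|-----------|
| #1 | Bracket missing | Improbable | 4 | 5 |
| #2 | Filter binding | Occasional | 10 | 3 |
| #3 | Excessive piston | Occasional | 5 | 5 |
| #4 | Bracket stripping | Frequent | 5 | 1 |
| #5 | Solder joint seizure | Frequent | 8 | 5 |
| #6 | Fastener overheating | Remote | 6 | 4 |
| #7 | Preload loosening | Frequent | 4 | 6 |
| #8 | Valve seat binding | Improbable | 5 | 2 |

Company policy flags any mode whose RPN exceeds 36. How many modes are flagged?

7

RPN = Severity × Occurrence × Detection:
  #1: 4 × 2 × 5 = 40
  #2: 10 × 5 × 3 = 150
  #3: 5 × 5 × 5 = 125
  #4: 5 × 9 × 1 = 45
  #5: 8 × 9 × 5 = 360
  #6: 6 × 3 × 4 = 72
  #7: 4 × 9 × 6 = 216
  #8: 5 × 2 × 2 = 20
Modes with RPN > 36: #1 (40), #2 (150), #3 (125), #4 (45), #5 (360), #6 (72), #7 (216) → 7.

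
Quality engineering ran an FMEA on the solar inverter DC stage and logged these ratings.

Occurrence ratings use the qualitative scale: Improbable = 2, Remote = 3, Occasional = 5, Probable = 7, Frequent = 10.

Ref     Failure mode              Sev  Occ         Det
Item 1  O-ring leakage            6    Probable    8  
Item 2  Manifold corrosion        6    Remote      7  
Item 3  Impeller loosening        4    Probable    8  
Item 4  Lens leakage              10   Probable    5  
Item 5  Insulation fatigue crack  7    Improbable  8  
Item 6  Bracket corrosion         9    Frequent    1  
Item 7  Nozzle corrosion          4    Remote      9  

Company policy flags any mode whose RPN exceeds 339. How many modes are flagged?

RPN = Severity × Occurrence × Detection:
  Item 1: 6 × 7 × 8 = 336
  Item 2: 6 × 3 × 7 = 126
  Item 3: 4 × 7 × 8 = 224
  Item 4: 10 × 7 × 5 = 350
  Item 5: 7 × 2 × 8 = 112
  Item 6: 9 × 10 × 1 = 90
  Item 7: 4 × 3 × 9 = 108
Modes with RPN > 339: Item 4 (350) → 1.

1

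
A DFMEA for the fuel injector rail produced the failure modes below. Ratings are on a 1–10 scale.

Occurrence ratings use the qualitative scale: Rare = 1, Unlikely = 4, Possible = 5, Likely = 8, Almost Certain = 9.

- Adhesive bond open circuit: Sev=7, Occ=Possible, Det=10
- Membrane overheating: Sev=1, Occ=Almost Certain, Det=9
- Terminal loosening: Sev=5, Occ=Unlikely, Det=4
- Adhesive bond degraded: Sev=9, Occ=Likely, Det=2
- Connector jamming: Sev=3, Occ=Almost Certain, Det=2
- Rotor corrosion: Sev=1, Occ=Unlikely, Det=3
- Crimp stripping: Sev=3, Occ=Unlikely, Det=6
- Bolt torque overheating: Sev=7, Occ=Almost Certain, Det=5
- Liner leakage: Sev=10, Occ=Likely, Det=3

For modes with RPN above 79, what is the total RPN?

1210

RPN = Severity × Occurrence × Detection:
  Adhesive bond open circuit: 7 × 5 × 10 = 350
  Membrane overheating: 1 × 9 × 9 = 81
  Terminal loosening: 5 × 4 × 4 = 80
  Adhesive bond degraded: 9 × 8 × 2 = 144
  Connector jamming: 3 × 9 × 2 = 54
  Rotor corrosion: 1 × 4 × 3 = 12
  Crimp stripping: 3 × 4 × 6 = 72
  Bolt torque overheating: 7 × 9 × 5 = 315
  Liner leakage: 10 × 8 × 3 = 240
RPN > 79: Adhesive bond open circuit (350), Membrane overheating (81), Terminal loosening (80), Adhesive bond degraded (144), Bolt torque overheating (315), Liner leakage (240).
Sum: 350 + 81 + 80 + 144 + 315 + 240 = 1210.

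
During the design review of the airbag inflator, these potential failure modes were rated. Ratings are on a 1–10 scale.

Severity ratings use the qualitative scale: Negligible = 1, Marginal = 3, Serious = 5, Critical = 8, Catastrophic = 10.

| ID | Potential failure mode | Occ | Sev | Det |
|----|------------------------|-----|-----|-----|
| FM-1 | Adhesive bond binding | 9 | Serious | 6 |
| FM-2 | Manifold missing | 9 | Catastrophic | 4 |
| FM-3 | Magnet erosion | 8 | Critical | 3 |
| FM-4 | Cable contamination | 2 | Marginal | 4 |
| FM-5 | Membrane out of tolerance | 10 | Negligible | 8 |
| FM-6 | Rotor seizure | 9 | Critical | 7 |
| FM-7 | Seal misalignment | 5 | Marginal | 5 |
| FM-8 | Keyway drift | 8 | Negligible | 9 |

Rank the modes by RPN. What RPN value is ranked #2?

360

RPN = Severity × Occurrence × Detection:
  FM-1: 5 × 9 × 6 = 270
  FM-2: 10 × 9 × 4 = 360
  FM-3: 8 × 8 × 3 = 192
  FM-4: 3 × 2 × 4 = 24
  FM-5: 1 × 10 × 8 = 80
  FM-6: 8 × 9 × 7 = 504
  FM-7: 3 × 5 × 5 = 75
  FM-8: 1 × 8 × 9 = 72
Sorted descending: 504, 360, 270, 192, 80, 75, 72, 24.
The second-highest RPN is 360 (FM-2).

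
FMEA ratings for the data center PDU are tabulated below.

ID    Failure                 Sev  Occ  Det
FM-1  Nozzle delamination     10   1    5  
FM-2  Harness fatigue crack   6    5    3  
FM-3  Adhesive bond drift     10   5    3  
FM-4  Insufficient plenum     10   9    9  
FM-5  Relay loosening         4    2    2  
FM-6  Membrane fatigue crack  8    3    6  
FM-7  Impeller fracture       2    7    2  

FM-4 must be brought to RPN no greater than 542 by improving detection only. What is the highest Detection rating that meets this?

6

FM-4: S=10, O=9, D=9 → current RPN = 810.
Fixed product = 90. Need 90 × D ≤ 542, so D ≤ 542/90 = 6.02.
Maximum integer Detection rating = 6 (gives RPN 540; D=7 would give 630 > 542).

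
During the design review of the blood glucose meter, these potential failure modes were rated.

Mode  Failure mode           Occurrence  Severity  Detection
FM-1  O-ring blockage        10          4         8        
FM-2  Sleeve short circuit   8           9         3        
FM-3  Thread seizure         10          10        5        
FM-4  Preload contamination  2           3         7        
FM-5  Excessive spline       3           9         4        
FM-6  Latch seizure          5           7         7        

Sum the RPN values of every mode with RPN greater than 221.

RPN = Severity × Occurrence × Detection:
  FM-1: 4 × 10 × 8 = 320
  FM-2: 9 × 8 × 3 = 216
  FM-3: 10 × 10 × 5 = 500
  FM-4: 3 × 2 × 7 = 42
  FM-5: 9 × 3 × 4 = 108
  FM-6: 7 × 5 × 7 = 245
RPN > 221: FM-1 (320), FM-3 (500), FM-6 (245).
Sum: 320 + 500 + 245 = 1065.

1065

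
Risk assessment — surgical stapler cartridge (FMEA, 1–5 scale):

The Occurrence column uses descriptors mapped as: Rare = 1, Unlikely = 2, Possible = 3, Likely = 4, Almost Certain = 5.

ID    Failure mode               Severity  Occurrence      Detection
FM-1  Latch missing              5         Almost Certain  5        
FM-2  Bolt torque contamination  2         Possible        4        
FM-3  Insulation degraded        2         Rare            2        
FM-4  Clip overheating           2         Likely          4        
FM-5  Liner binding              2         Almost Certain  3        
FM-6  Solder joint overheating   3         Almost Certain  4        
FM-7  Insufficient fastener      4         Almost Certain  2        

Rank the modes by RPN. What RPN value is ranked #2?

RPN = Severity × Occurrence × Detection:
  FM-1: 5 × 5 × 5 = 125
  FM-2: 2 × 3 × 4 = 24
  FM-3: 2 × 1 × 2 = 4
  FM-4: 2 × 4 × 4 = 32
  FM-5: 2 × 5 × 3 = 30
  FM-6: 3 × 5 × 4 = 60
  FM-7: 4 × 5 × 2 = 40
Sorted descending: 125, 60, 40, 32, 30, 24, 4.
The second-highest RPN is 60 (FM-6).

60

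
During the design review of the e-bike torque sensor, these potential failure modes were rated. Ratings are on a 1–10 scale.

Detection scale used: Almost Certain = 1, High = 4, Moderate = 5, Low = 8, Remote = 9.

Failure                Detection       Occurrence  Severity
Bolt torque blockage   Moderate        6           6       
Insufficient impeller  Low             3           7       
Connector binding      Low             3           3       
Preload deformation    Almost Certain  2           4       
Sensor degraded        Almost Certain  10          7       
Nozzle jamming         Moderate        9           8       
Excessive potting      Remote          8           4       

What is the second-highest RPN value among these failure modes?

RPN = Severity × Occurrence × Detection:
  Bolt torque blockage: 6 × 6 × 5 = 180
  Insufficient impeller: 7 × 3 × 8 = 168
  Connector binding: 3 × 3 × 8 = 72
  Preload deformation: 4 × 2 × 1 = 8
  Sensor degraded: 7 × 10 × 1 = 70
  Nozzle jamming: 8 × 9 × 5 = 360
  Excessive potting: 4 × 8 × 9 = 288
Sorted descending: 360, 288, 180, 168, 72, 70, 8.
The second-highest RPN is 288 (Excessive potting).

288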